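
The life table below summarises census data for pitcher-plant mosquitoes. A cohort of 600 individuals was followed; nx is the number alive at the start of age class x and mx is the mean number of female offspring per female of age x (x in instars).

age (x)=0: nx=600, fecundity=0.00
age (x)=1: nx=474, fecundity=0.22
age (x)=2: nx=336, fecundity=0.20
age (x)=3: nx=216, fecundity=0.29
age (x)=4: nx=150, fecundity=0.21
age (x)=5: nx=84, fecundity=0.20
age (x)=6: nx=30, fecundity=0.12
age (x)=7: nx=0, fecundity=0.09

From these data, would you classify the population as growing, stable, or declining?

declining

lx = nx/n0 = nx/600: 1, 0.79, 0.56, 0.36, 0.25, 0.14, 0.05, 0
R0 = Σ lx·mx = 0 + 0.1738 + 0.112 + 0.1044 + 0.0525 + 0.028 + 0.006 + 0 = 0.4767
R0 < 1, so the population is declining.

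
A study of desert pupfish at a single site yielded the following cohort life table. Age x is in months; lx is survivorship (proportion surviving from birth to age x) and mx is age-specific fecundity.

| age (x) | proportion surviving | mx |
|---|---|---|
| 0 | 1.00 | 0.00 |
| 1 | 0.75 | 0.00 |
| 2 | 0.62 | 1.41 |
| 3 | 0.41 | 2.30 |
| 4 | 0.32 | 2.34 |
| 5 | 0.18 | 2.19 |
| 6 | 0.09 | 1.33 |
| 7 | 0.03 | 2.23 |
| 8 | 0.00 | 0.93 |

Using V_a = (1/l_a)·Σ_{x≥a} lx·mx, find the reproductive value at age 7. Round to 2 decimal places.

lx·mx for x ≥ 7: 0.0669, 0 → sum = 0.0669
V_7 = 0.0669 / l_7 = 0.0669 / 0.03 = 2.23 → 2.23

2.23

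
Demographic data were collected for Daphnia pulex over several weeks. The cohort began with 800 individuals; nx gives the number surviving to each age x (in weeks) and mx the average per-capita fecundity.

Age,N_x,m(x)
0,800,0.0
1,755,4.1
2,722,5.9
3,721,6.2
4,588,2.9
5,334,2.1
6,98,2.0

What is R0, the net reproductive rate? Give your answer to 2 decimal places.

lx = nx/n0 = nx/800: 1, 0.94375, 0.9025, 0.90125, 0.735, 0.4175, 0.1225
lx·mx by age: 0, 3.869375, 5.32475, 5.58775, 2.1315, 0.87675, 0.245
R0 = Σ lx·mx = 18.035125 → 18.04

18.04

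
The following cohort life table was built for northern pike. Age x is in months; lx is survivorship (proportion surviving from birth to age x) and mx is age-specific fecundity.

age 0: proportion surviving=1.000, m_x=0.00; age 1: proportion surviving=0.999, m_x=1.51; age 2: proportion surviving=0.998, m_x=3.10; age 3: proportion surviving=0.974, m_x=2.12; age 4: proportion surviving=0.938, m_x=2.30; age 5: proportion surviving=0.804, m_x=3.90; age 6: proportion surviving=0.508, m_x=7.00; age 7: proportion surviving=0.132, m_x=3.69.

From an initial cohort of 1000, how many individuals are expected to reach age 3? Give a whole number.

Expected survivors = N0 · l_3 = 1000 × 0.974 = 974 → 974

974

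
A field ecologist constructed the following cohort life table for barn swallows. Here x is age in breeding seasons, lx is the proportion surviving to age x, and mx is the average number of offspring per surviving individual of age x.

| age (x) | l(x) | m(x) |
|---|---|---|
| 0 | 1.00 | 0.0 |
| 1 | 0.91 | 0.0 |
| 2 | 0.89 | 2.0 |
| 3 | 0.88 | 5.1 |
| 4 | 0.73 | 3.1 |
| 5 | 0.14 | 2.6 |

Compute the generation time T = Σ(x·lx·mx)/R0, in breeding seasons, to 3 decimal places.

3.136

lx·mx: 0, 0, 1.78, 4.488, 2.263, 0.364 → R0 = 8.895
x·lx·mx: 0, 0, 3.56, 13.464, 9.052, 1.82 → Σ = 27.896
T = 27.896 / 8.895 = 3.136144… → 3.136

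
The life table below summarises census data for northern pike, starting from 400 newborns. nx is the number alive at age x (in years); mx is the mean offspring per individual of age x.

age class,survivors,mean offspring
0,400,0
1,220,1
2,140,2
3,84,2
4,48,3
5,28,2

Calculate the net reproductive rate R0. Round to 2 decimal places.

2.17

lx = nx/n0 = nx/400: 1, 0.55, 0.35, 0.21, 0.12, 0.07
lx·mx by age: 0, 0.55, 0.7, 0.42, 0.36, 0.14
R0 = Σ lx·mx = 2.17 → 2.17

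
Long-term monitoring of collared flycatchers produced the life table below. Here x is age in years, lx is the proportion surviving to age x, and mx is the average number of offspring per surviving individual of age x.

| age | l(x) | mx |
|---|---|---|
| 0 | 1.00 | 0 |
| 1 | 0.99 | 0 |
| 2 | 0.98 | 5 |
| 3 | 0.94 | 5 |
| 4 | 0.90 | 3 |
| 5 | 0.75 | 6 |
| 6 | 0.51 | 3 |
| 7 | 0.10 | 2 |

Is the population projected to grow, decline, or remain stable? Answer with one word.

growing

R0 = Σ lx·mx = 0 + 0 + 4.9 + 4.7 + 2.7 + 4.5 + 1.53 + 0.2 = 18.53
R0 > 1, so the population is growing.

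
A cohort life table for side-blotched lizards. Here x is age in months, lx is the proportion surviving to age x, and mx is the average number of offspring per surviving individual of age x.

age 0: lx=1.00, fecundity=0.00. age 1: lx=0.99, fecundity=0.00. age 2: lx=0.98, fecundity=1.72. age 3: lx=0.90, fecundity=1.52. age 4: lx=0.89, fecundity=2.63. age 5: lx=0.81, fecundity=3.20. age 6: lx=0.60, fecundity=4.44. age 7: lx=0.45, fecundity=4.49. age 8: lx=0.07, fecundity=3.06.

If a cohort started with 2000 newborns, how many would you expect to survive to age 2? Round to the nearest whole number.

Expected survivors = N0 · l_2 = 2000 × 0.98 = 1960 → 1960

1960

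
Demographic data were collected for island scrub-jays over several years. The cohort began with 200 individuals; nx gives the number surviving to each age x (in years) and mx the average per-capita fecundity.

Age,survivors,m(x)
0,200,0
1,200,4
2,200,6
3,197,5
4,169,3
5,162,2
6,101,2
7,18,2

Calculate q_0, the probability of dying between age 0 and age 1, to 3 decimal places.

lx = nx/n0 = nx/200: 1, 1, 1, 0.985, 0.845, 0.81, 0.505, 0.09
q_0 = (l_0 − l_1) / l_0 = (1 − 1) / 1
     = 0 / 1 = 0 → 0.000

0.000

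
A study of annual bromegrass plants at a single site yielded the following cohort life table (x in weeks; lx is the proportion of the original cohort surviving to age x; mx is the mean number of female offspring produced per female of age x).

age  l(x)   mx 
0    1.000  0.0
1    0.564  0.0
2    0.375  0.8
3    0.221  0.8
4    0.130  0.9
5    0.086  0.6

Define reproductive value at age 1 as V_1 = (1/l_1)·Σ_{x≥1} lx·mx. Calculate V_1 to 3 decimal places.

lx·mx for x ≥ 1: 0, 0.3, 0.1768, 0.117, 0.0516 → sum = 0.6454
V_1 = 0.6454 / l_1 = 0.6454 / 0.564 = 1.144326… → 1.144

1.144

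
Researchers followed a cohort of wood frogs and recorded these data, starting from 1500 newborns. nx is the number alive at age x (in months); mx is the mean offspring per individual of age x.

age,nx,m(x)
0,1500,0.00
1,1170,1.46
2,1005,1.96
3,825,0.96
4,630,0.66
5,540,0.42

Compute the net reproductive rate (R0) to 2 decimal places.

3.41

lx = nx/n0 = nx/1500: 1, 0.78, 0.67, 0.55, 0.42, 0.36
lx·mx by age: 0, 1.1388, 1.3132, 0.528, 0.2772, 0.1512
R0 = Σ lx·mx = 3.4084 → 3.41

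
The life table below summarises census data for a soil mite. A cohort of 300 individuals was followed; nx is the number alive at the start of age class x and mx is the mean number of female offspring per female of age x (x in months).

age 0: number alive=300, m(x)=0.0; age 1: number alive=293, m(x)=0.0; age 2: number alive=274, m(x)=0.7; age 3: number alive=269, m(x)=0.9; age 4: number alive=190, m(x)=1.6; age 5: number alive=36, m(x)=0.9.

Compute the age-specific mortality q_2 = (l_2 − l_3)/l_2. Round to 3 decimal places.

0.018

lx = nx/n0 = nx/300: 1, 0.97667…, 0.91333…, 0.89667…, 0.63333…, 0.12
q_2 = (l_2 − l_3) / l_2 = (0.913333… − 0.896667…) / 0.913333…
     = 0.016667… / 0.913333… = 0.018248… → 0.018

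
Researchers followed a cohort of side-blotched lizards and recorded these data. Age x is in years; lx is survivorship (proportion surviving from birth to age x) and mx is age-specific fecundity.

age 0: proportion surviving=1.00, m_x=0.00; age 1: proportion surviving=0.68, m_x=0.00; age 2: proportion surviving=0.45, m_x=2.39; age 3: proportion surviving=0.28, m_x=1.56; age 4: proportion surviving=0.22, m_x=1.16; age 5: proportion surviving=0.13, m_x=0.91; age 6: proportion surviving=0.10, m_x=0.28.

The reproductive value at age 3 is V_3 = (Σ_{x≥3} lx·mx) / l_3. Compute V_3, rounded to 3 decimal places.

2.994

lx·mx for x ≥ 3: 0.4368, 0.2552, 0.1183, 0.028 → sum = 0.8383
V_3 = 0.8383 / l_3 = 0.8383 / 0.28 = 2.993929… → 2.994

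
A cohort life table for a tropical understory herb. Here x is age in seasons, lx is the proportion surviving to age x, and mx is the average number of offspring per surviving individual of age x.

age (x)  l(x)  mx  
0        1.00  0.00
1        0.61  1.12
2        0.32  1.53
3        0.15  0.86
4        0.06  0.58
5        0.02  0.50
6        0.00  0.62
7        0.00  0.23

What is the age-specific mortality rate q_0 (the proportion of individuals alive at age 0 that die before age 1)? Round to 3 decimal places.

q_0 = (l_0 − l_1) / l_0 = (1 − 0.61) / 1
     = 0.39 / 1 = 0.39 → 0.390

0.390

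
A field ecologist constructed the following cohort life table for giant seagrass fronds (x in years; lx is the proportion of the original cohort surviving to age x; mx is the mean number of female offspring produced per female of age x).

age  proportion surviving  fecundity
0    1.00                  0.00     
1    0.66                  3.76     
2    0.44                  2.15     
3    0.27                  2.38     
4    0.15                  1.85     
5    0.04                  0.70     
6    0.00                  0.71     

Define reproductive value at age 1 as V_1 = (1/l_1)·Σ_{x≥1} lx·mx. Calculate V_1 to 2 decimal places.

6.63

lx·mx for x ≥ 1: 2.4816, 0.946, 0.6426, 0.2775, 0.028, 0 → sum = 4.3757
V_1 = 4.3757 / l_1 = 4.3757 / 0.66 = 6.629848… → 6.63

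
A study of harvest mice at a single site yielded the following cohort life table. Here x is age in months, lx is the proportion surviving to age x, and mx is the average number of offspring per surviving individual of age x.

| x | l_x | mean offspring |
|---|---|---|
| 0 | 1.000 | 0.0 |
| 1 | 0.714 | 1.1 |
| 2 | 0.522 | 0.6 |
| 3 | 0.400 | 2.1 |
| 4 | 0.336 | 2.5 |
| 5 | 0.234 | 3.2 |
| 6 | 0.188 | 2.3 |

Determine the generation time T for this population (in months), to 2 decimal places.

3.44

lx·mx: 0, 0.7854, 0.3132, 0.84, 0.84, 0.7488, 0.4324 → R0 = 3.9598
x·lx·mx: 0, 0.7854, 0.6264, 2.52, 3.36, 3.744, 2.5944 → Σ = 13.6302
T = 13.6302 / 3.9598 = 3.442144… → 3.44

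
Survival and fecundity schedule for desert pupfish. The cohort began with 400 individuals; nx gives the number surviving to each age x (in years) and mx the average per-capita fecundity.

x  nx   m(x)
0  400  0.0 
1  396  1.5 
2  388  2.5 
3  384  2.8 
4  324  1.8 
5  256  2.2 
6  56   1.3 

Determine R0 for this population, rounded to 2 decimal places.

lx = nx/n0 = nx/400: 1, 0.99, 0.97, 0.96, 0.81, 0.64, 0.14
lx·mx by age: 0, 1.485, 2.425, 2.688, 1.458, 1.408, 0.182
R0 = Σ lx·mx = 9.646 → 9.65

9.65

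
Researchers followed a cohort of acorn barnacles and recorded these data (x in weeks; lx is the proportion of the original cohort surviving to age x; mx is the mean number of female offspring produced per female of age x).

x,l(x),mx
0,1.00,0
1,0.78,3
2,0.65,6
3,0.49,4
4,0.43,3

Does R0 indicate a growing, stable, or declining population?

growing

R0 = Σ lx·mx = 0 + 2.34 + 3.9 + 1.96 + 1.29 = 9.49
R0 > 1, so the population is growing.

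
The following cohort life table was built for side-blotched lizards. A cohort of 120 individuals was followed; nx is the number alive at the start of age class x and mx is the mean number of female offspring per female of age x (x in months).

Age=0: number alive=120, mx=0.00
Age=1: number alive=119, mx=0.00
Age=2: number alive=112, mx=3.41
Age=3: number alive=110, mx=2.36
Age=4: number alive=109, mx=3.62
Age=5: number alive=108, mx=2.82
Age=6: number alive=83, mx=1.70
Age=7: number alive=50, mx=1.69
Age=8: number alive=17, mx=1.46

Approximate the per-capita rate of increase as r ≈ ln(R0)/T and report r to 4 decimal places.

0.6548

lx = nx/n0 = nx/120: 1, 0.99167…, 0.93333…, 0.91667…, 0.90833…, 0.9, 0.69167…, 0.41667…, 0.14167…
R0 = Σ lx·mx = 0 + 0 + 3.18267… + 2.16333… + 3.28817… + 2.538 + 1.17583… + 0.70417… + 0.20683… = 13.259…
Σ x·lx·mx = 52.336833…; T = 52.336833…/13.259… = 3.94727…
r ≈ ln(R0)/T = ln(13.259…)/3.94727… = 0.654801… → 0.6548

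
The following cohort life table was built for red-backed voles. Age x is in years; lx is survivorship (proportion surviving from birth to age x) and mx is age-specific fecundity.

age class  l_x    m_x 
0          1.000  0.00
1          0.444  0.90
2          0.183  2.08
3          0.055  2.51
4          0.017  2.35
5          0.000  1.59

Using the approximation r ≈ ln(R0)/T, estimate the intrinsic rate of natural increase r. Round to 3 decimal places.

-0.024

R0 = Σ lx·mx = 0 + 0.3996 + 0.38064 + 0.13805 + 0.03995 + 0 = 0.95824
Σ x·lx·mx = 1.73483; T = 1.73483/0.95824 = 1.81043…
r ≈ ln(R0)/T = ln(0.95824)/1.81043… = -0.02356… → -0.024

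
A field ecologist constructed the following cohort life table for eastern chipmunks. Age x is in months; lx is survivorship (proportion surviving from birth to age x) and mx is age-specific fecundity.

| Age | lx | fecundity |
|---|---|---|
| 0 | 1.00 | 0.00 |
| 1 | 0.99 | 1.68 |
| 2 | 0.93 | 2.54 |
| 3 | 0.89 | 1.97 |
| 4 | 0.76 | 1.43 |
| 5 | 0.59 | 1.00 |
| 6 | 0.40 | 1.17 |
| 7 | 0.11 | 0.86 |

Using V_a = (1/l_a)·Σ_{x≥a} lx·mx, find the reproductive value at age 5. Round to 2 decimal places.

lx·mx for x ≥ 5: 0.59, 0.468, 0.0946 → sum = 1.1526
V_5 = 1.1526 / l_5 = 1.1526 / 0.59 = 1.953559… → 1.95

1.95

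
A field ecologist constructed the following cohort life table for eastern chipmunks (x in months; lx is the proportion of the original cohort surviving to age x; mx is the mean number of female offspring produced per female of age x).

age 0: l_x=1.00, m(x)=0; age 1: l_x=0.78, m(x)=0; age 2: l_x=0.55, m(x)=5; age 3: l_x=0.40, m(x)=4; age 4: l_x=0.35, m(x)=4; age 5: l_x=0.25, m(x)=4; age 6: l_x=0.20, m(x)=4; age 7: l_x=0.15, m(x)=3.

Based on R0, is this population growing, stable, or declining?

R0 = Σ lx·mx = 0 + 0 + 2.75 + 1.6 + 1.4 + 1 + 0.8 + 0.45 = 8
R0 > 1, so the population is growing.

growing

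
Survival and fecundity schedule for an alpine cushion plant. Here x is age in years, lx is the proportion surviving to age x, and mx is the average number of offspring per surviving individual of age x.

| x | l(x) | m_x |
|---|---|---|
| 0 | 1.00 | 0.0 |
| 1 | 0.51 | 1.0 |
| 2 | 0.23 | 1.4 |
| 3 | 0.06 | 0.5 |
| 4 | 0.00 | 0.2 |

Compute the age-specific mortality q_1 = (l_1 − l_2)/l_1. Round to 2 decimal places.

q_1 = (l_1 − l_2) / l_1 = (0.51 − 0.23) / 0.51
     = 0.28 / 0.51 = 0.54902… → 0.55

0.55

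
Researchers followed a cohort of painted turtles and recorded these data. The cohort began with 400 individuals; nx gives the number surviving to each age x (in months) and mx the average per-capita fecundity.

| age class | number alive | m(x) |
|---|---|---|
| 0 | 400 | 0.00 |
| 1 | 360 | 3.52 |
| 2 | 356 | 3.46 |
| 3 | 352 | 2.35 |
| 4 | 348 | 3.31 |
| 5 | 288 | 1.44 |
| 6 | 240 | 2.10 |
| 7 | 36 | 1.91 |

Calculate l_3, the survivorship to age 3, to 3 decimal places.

l_3 = n_3/n_0 = 352/400 = 0.88 → 0.880

0.880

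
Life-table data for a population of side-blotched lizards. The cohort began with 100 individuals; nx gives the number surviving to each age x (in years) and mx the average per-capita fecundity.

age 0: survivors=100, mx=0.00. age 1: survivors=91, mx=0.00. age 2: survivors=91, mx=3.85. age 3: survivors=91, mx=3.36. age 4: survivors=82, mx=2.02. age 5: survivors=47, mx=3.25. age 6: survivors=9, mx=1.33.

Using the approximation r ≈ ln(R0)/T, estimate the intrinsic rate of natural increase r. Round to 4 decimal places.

lx = nx/n0 = nx/100: 1, 0.91, 0.91, 0.91, 0.82, 0.47, 0.09
R0 = Σ lx·mx = 0 + 0 + 3.5035 + 3.0576 + 1.6564 + 1.5275 + 0.1197 = 9.8647
Σ x·lx·mx = 31.1611; T = 31.1611/9.8647 = 3.15885…
r ≈ ln(R0)/T = ln(9.8647)/3.15885… = 0.724619… → 0.7246

0.7246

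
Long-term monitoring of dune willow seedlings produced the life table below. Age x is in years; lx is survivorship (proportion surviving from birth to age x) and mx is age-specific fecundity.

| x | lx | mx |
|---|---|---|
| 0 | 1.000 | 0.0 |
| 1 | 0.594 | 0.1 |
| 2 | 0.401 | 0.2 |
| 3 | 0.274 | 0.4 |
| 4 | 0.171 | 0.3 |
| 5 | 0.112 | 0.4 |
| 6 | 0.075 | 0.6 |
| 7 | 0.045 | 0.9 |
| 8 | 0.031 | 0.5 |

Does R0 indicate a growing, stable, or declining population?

declining

R0 = Σ lx·mx = 0 + 0.0594 + 0.0802 + 0.1096 + 0.0513 + 0.0448 + 0.045 + 0.0405 + 0.0155 = 0.4463
R0 < 1, so the population is declining.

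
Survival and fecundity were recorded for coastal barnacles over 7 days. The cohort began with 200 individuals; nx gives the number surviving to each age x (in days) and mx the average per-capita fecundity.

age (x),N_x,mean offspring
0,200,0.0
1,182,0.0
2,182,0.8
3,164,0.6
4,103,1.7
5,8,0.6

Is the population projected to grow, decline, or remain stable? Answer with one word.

growing

lx = nx/n0 = nx/200: 1, 0.91, 0.91, 0.82, 0.515, 0.04
R0 = Σ lx·mx = 0 + 0 + 0.728 + 0.492 + 0.8755 + 0.024 = 2.1195
R0 > 1, so the population is growing.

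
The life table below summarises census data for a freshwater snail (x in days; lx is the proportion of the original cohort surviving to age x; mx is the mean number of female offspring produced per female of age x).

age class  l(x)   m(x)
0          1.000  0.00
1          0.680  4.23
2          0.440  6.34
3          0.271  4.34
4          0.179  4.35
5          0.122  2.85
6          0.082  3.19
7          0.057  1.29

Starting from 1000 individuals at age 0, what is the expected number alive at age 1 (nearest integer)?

680

Expected survivors = N0 · l_1 = 1000 × 0.680 = 680 → 680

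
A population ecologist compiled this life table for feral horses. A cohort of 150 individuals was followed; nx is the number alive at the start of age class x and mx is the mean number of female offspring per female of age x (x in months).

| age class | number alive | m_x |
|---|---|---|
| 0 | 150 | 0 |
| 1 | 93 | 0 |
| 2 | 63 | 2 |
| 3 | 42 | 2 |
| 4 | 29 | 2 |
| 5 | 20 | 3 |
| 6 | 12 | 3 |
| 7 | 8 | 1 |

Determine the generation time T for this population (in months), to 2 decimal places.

lx = nx/n0 = nx/150: 1, 0.62, 0.42, 0.28, 0.19333…, 0.13333…, 0.08, 0.05333…
lx·mx: 0, 0, 0.84, 0.56, 0.386667…, 0.4…, 0.24, 0.053333… → R0 = 2.48…
x·lx·mx: 0, 0, 1.68, 1.68, 1.546667…, 2…, 1.44, 0.373333… → Σ = 8.72…
T = 8.72… / 2.48… = 3.516129… → 3.52

3.52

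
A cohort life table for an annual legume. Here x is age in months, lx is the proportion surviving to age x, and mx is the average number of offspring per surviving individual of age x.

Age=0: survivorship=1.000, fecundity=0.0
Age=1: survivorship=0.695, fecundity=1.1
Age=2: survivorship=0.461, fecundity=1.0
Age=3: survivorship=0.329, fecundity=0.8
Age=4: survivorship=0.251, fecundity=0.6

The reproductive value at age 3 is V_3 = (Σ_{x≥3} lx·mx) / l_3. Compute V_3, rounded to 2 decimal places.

lx·mx for x ≥ 3: 0.2632, 0.1506 → sum = 0.4138
V_3 = 0.4138 / l_3 = 0.4138 / 0.329 = 1.257751… → 1.26

1.26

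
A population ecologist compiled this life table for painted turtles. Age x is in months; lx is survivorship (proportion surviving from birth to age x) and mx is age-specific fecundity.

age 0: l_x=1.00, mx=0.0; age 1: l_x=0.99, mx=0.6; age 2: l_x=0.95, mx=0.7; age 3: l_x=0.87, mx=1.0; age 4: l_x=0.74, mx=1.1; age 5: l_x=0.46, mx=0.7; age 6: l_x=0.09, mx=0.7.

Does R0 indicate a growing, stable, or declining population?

growing

R0 = Σ lx·mx = 0 + 0.594 + 0.665 + 0.87 + 0.814 + 0.322 + 0.063 = 3.328
R0 > 1, so the population is growing.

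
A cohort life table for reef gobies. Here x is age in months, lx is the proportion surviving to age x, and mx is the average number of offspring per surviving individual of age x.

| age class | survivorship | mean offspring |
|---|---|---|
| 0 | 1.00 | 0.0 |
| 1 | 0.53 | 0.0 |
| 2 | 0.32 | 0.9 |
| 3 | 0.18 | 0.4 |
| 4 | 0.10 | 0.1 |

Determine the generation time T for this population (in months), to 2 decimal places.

2.25

lx·mx: 0, 0, 0.288, 0.072, 0.01 → R0 = 0.37
x·lx·mx: 0, 0, 0.576, 0.216, 0.04 → Σ = 0.832
T = 0.832 / 0.37 = 2.248649… → 2.25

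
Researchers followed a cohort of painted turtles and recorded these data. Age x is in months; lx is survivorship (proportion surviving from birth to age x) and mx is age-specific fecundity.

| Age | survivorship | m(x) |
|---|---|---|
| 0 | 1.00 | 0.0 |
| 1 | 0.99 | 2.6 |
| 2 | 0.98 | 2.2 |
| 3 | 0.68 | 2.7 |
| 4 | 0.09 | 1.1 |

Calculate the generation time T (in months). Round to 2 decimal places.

1.92

lx·mx: 0, 2.574, 2.156, 1.836, 0.099 → R0 = 6.665
x·lx·mx: 0, 2.574, 4.312, 5.508, 0.396 → Σ = 12.79
T = 12.79 / 6.665 = 1.91898… → 1.92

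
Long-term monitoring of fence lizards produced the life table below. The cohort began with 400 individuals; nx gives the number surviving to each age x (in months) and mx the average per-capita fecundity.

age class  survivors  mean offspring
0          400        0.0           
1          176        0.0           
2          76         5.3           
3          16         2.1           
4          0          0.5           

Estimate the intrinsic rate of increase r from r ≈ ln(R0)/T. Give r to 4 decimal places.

lx = nx/n0 = nx/400: 1, 0.44, 0.19, 0.04, 0
R0 = Σ lx·mx = 0 + 0 + 1.007 + 0.084 + 0 = 1.091
Σ x·lx·mx = 2.266; T = 2.266/1.091 = 2.07699…
r ≈ ln(R0)/T = ln(1.091)/2.07699… = 0.041933… → 0.0419

0.0419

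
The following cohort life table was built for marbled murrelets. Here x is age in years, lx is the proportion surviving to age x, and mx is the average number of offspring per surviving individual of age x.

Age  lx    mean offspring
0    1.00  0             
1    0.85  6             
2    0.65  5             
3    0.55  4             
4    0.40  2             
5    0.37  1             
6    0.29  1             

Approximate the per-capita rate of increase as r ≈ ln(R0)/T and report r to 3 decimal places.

R0 = Σ lx·mx = 0 + 5.1 + 3.25 + 2.2 + 0.8 + 0.37 + 0.29 = 12.01
Σ x·lx·mx = 24.99; T = 24.99/12.01 = 2.08077…
r ≈ ln(R0)/T = ln(12.01)/2.08077… = 1.19463… → 1.195

1.195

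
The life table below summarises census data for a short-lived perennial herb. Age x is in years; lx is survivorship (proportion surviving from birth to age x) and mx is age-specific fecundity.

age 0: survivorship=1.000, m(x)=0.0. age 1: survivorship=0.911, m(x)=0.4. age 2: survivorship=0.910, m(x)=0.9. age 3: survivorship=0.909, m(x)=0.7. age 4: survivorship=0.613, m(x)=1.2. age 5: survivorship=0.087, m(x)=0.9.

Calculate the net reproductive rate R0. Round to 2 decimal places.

lx·mx by age: 0, 0.3644, 0.819, 0.6363, 0.7356, 0.0783
R0 = Σ lx·mx = 2.6336 → 2.63

2.63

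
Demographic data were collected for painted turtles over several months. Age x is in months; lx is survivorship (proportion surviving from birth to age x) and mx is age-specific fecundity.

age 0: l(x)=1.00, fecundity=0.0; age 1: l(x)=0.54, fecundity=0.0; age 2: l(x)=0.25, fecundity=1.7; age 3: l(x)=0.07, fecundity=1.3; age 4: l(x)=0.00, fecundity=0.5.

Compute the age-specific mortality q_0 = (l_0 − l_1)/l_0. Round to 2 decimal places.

q_0 = (l_0 − l_1) / l_0 = (1 − 0.54) / 1
     = 0.46 / 1 = 0.46 → 0.46

0.46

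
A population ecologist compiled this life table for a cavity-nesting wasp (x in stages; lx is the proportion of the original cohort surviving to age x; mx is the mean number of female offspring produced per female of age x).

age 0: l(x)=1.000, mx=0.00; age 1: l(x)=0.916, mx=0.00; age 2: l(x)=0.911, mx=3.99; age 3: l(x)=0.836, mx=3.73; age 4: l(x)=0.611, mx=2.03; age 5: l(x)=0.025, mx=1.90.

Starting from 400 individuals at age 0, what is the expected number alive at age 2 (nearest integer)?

Expected survivors = N0 · l_2 = 400 × 0.911 = 364.4 → 364

364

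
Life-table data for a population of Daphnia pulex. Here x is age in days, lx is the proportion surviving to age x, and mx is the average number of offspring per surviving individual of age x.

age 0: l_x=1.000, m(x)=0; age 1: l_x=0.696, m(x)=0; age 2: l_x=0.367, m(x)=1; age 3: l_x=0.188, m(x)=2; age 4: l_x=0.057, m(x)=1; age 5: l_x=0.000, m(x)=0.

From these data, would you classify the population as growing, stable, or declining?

R0 = Σ lx·mx = 0 + 0 + 0.367 + 0.376 + 0.057 + 0 = 0.8
R0 < 1, so the population is declining.

declining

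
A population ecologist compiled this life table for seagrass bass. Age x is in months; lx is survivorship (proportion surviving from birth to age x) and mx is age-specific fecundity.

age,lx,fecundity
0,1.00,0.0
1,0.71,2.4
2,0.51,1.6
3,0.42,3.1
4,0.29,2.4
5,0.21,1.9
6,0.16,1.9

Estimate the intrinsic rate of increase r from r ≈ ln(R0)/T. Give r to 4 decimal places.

R0 = Σ lx·mx = 0 + 1.704 + 0.816 + 1.302 + 0.696 + 0.399 + 0.304 = 5.221
Σ x·lx·mx = 13.845; T = 13.845/5.221 = 2.65179…
r ≈ ln(R0)/T = ln(5.221)/2.65179… = 0.623235… → 0.6232

0.6232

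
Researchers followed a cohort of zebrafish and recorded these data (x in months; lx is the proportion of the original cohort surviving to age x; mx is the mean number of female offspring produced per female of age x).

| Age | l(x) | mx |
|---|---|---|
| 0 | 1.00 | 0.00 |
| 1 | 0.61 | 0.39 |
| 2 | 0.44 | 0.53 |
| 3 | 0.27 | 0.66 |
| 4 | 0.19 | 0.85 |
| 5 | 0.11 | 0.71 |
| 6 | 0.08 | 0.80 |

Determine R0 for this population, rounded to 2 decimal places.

0.95

lx·mx by age: 0, 0.2379, 0.2332, 0.1782, 0.1615, 0.0781, 0.064
R0 = Σ lx·mx = 0.9529 → 0.95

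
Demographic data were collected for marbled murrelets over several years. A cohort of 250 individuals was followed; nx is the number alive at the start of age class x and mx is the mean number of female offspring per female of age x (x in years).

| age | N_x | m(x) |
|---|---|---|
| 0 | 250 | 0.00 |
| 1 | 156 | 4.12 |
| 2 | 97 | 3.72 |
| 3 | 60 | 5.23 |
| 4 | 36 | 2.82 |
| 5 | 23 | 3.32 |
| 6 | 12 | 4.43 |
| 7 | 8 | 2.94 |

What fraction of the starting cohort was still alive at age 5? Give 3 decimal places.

l_5 = n_5/n_0 = 23/250 = 0.092 → 0.092

0.092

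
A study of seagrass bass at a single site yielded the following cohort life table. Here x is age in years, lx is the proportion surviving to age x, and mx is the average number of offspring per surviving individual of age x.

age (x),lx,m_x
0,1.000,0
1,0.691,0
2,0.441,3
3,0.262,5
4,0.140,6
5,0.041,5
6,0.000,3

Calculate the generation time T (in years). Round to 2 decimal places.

2.98

lx·mx: 0, 0, 1.323, 1.31, 0.84, 0.205, 0 → R0 = 3.678
x·lx·mx: 0, 0, 2.646, 3.93, 3.36, 1.025, 0 → Σ = 10.961
T = 10.961 / 3.678 = 2.980152… → 2.98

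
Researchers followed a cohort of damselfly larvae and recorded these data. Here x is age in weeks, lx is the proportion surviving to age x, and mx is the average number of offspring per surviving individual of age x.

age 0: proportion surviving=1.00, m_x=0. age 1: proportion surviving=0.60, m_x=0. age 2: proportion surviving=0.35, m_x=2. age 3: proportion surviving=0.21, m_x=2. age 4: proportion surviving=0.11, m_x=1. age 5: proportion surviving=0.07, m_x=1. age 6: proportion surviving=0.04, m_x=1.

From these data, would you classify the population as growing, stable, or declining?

R0 = Σ lx·mx = 0 + 0 + 0.7 + 0.42 + 0.11 + 0.07 + 0.04 = 1.34
R0 > 1, so the population is growing.

growing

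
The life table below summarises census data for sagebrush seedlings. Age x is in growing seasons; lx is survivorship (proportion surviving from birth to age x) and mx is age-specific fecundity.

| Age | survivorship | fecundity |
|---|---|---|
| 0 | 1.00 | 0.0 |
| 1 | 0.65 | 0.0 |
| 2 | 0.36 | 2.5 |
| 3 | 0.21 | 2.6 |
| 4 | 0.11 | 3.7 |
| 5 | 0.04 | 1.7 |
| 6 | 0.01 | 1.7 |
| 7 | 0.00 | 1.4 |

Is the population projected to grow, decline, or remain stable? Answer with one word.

growing

R0 = Σ lx·mx = 0 + 0 + 0.9 + 0.546 + 0.407 + 0.068 + 0.017 + 0 = 1.938
R0 > 1, so the population is growing.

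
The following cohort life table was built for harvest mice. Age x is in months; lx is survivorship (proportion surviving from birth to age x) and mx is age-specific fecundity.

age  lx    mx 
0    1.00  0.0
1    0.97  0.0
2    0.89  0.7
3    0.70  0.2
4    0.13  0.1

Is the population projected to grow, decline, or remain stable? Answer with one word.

R0 = Σ lx·mx = 0 + 0 + 0.623 + 0.14 + 0.013 = 0.776
R0 < 1, so the population is declining.

declining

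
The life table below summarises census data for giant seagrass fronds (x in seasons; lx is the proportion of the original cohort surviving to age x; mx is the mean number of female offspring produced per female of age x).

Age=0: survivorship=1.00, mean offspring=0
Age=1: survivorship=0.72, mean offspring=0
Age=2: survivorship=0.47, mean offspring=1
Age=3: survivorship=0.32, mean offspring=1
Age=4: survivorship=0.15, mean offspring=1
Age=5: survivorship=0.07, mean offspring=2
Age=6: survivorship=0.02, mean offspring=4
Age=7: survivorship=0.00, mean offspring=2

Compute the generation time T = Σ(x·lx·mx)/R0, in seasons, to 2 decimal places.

lx·mx: 0, 0, 0.47, 0.32, 0.15, 0.14, 0.08, 0 → R0 = 1.16
x·lx·mx: 0, 0, 0.94, 0.96, 0.6, 0.7, 0.48, 0 → Σ = 3.68
T = 3.68 / 1.16 = 3.172414… → 3.17

3.17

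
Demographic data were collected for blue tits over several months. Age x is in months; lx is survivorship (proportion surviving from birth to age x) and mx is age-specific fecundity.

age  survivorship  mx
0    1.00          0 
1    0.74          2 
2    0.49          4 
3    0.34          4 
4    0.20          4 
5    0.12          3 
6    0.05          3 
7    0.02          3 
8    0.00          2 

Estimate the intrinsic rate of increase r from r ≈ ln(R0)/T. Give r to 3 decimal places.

R0 = Σ lx·mx = 0 + 1.48 + 1.96 + 1.36 + 0.8 + 0.36 + 0.15 + 0.06 + 0 = 6.17
Σ x·lx·mx = 15.8; T = 15.8/6.17 = 2.56078…
r ≈ ln(R0)/T = ln(6.17)/2.56078… = 0.7106… → 0.711

0.711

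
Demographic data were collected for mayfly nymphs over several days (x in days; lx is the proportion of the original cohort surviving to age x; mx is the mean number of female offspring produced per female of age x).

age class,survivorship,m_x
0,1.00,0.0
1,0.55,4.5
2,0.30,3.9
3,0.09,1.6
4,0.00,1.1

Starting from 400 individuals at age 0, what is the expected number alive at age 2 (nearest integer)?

Expected survivors = N0 · l_2 = 400 × 0.30 = 120 → 120

120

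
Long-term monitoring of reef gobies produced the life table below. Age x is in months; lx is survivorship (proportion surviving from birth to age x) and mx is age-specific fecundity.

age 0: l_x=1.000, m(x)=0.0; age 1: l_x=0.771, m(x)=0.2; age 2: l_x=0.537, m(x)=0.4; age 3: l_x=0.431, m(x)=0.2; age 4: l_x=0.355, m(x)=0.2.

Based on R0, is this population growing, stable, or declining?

declining

R0 = Σ lx·mx = 0 + 0.1542 + 0.2148 + 0.0862 + 0.071 = 0.5262
R0 < 1, so the population is declining.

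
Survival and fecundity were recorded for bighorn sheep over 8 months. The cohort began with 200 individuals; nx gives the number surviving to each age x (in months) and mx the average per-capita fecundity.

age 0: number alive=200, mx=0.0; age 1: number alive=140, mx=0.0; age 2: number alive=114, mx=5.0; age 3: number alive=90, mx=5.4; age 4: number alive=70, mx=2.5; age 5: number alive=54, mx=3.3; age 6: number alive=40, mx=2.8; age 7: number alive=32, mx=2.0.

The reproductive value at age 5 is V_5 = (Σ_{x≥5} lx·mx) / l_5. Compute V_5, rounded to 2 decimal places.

6.56

lx = nx/n0 = nx/200: 1, 0.7, 0.57, 0.45, 0.35, 0.27, 0.2, 0.16
lx·mx for x ≥ 5: 0.891, 0.56, 0.32 → sum = 1.771
V_5 = 1.771 / l_5 = 1.771 / 0.27 = 6.559259… → 6.56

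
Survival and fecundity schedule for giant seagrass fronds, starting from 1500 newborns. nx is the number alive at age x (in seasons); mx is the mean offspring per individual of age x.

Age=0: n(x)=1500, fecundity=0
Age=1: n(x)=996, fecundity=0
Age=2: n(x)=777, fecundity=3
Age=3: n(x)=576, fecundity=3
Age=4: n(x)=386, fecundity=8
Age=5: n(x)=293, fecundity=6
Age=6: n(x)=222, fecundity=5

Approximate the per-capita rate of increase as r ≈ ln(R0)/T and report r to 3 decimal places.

0.505

lx = nx/n0 = nx/1500: 1, 0.664, 0.518, 0.384, 0.25733…, 0.19533…, 0.148
R0 = Σ lx·mx = 0 + 0 + 1.554 + 1.152 + 2.05867… + 1.172… + 0.74 = 6.676667…
Σ x·lx·mx = 25.098667…; T = 25.098667…/6.676667… = 3.75916…
r ≈ ln(R0)/T = ln(6.676667…)/3.75916… = 0.50506… → 0.505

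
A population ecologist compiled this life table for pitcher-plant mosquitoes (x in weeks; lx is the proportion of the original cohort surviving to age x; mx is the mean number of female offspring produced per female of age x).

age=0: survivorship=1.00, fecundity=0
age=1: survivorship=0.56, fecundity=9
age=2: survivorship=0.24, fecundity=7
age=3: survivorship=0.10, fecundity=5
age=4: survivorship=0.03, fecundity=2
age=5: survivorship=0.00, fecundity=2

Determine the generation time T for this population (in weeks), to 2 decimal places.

lx·mx: 0, 5.04, 1.68, 0.5, 0.06, 0 → R0 = 7.28
x·lx·mx: 0, 5.04, 3.36, 1.5, 0.24, 0 → Σ = 10.14
T = 10.14 / 7.28 = 1.392857… → 1.39

1.39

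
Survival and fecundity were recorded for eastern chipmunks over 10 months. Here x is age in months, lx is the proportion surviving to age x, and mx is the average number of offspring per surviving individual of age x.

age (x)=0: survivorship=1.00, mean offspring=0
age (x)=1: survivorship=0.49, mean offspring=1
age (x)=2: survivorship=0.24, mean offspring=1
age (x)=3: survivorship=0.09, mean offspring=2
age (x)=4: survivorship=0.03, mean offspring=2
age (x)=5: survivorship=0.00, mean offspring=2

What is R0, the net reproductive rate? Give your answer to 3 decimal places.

lx·mx by age: 0, 0.49, 0.24, 0.18, 0.06, 0
R0 = Σ lx·mx = 0.97 → 0.970

0.970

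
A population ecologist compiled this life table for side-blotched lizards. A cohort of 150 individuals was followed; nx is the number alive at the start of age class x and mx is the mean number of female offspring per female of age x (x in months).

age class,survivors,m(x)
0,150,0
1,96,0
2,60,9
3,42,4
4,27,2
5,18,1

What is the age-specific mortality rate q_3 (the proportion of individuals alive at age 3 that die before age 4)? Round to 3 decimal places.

0.357

lx = nx/n0 = nx/150: 1, 0.64, 0.4, 0.28, 0.18, 0.12
q_3 = (l_3 − l_4) / l_3 = (0.28 − 0.18) / 0.28
     = 0.1 / 0.28 = 0.357143… → 0.357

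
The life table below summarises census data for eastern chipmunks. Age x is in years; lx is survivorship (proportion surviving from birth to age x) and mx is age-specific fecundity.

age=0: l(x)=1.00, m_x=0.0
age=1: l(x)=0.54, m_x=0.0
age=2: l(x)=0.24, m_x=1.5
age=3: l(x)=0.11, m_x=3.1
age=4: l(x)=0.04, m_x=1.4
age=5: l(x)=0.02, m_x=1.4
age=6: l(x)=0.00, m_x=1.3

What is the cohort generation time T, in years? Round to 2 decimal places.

lx·mx: 0, 0, 0.36, 0.341, 0.056, 0.028, 0 → R0 = 0.785
x·lx·mx: 0, 0, 0.72, 1.023, 0.224, 0.14, 0 → Σ = 2.107
T = 2.107 / 0.785 = 2.684076… → 2.68

2.68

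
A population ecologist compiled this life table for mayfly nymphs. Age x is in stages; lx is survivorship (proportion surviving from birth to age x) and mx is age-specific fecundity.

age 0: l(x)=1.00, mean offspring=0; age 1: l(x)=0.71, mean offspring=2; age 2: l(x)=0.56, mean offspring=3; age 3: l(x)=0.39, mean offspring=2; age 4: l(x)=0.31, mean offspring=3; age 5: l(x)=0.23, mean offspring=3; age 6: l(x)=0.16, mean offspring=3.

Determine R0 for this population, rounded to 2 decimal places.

5.98

lx·mx by age: 0, 1.42, 1.68, 0.78, 0.93, 0.69, 0.48
R0 = Σ lx·mx = 5.98 → 5.98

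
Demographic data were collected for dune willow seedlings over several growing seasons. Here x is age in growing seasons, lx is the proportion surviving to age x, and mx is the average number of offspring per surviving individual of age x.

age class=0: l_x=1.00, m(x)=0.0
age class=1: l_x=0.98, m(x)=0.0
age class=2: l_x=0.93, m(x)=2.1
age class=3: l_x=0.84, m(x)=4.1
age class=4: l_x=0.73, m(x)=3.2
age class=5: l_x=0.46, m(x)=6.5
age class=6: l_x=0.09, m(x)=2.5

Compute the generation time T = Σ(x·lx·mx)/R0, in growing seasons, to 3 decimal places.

lx·mx: 0, 0, 1.953, 3.444, 2.336, 2.99, 0.225 → R0 = 10.948
x·lx·mx: 0, 0, 3.906, 10.332, 9.344, 14.95, 1.35 → Σ = 39.882
T = 39.882 / 10.948 = 3.642857… → 3.643

3.643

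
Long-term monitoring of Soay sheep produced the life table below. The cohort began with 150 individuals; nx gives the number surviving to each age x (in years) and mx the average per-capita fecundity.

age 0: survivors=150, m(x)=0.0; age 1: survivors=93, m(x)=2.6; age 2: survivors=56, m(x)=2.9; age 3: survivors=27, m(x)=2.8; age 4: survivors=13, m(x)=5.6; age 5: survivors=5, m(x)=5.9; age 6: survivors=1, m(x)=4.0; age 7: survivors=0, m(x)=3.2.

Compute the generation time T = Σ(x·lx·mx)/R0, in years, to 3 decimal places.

lx = nx/n0 = nx/150: 1, 0.62, 0.37333…, 0.18, 0.08667…, 0.03333…, 0.00667…, 0
lx·mx: 0, 1.612, 1.082667…, 0.504, 0.485333…, 0.196667…, 0.026667…, 0 → R0 = 3.907333…
x·lx·mx: 0, 1.612, 2.165333…, 1.512, 1.941333…, 0.983333…, 0.16…, 0 → Σ = 8.374…
T = 8.374… / 3.907333… = 2.14315… → 2.143

2.143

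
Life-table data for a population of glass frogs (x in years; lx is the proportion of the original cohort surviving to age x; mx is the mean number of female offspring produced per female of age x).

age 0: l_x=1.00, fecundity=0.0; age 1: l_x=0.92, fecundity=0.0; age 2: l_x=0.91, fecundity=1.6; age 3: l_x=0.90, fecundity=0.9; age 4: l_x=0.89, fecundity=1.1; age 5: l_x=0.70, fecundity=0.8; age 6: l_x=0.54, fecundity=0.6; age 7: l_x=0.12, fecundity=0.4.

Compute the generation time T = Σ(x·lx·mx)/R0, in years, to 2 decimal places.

lx·mx: 0, 0, 1.456, 0.81, 0.979, 0.56, 0.324, 0.048 → R0 = 4.177
x·lx·mx: 0, 0, 2.912, 2.43, 3.916, 2.8, 1.944, 0.336 → Σ = 14.338
T = 14.338 / 4.177 = 3.432607… → 3.43

3.43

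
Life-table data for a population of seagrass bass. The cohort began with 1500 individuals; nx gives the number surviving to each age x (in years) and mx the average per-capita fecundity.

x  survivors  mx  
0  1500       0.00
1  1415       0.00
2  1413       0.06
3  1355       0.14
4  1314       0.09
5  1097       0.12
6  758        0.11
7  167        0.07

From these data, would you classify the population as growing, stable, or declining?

declining

lx = nx/n0 = nx/1500: 1, 0.94333…, 0.942, 0.90333…, 0.876, 0.73133…, 0.50533…, 0.11133…
R0 = Σ lx·mx = 0 + 0 + 0.05652 + 0.126467… + 0.07884 + 0.08776… + 0.055587… + 0.007793… = 0.412967…
R0 < 1, so the population is declining.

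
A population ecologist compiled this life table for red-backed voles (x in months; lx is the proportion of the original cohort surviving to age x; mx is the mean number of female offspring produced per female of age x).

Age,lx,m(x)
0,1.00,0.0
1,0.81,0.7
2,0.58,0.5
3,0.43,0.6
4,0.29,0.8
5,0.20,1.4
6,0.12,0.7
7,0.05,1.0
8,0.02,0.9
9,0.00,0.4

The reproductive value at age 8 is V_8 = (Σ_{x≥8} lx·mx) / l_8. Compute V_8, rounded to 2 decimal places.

0.90

lx·mx for x ≥ 8: 0.018, 0 → sum = 0.018
V_8 = 0.018 / l_8 = 0.018 / 0.02 = 0.9 → 0.90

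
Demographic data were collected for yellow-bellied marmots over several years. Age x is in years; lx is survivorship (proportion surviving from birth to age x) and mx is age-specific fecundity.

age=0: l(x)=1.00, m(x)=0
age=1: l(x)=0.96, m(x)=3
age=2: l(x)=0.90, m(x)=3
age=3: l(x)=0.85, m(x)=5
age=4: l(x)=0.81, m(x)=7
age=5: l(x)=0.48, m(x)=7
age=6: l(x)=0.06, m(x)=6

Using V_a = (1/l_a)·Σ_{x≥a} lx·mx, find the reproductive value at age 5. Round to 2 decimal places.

lx·mx for x ≥ 5: 3.36, 0.36 → sum = 3.72
V_5 = 3.72 / l_5 = 3.72 / 0.48 = 7.75 → 7.75

7.75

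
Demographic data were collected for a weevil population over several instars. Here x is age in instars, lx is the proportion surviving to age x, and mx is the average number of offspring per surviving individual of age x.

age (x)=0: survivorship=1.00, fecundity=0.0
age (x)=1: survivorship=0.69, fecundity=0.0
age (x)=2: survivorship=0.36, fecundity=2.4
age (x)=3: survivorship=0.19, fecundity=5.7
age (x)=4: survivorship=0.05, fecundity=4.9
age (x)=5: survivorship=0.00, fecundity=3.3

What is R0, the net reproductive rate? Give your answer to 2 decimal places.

lx·mx by age: 0, 0, 0.864, 1.083, 0.245, 0
R0 = Σ lx·mx = 2.192 → 2.19

2.19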